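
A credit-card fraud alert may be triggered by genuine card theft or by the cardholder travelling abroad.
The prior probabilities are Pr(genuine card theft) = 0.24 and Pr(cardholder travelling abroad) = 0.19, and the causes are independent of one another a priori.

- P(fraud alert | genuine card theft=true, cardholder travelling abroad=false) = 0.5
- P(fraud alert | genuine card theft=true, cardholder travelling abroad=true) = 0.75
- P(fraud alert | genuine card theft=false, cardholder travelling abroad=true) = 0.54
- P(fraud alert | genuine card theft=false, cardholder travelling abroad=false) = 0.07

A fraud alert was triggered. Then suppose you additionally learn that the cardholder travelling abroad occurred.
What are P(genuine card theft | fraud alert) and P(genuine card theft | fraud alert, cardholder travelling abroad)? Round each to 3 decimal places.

P(genuine card theft | fraud alert) ≈ 0.520; P(genuine card theft | fraud alert, cardholder travelling abroad) ≈ 0.305

P(fraud alert) = 0.07*0.76*0.81 + 0.54*0.76*0.19 + 0.5*0.24*0.81 + 0.75*0.24*0.19 = 0.043092 + 0.077976 + 0.097200 + 0.034200 = 0.252468
Of this, 0.131400 comes from 0.097200 + 0.034200 (the genuine card theft=true cases).
So P(genuine card theft | fraud alert) = 0.131400/0.252468 ≈ 0.520.

With the extra evidence:
Numerator (weight on configurations with genuine card theft): 0.75*0.24 = 0.180000
The normalizing constant is 0.54*0.76 + 0.75*0.24 = 0.590400
P(genuine card theft | fraud alert, cardholder travelling abroad) = 0.180000/0.590400 ≈ 0.305
The drop from 0.520 to 0.305 is the explaining-away (discounting) effect.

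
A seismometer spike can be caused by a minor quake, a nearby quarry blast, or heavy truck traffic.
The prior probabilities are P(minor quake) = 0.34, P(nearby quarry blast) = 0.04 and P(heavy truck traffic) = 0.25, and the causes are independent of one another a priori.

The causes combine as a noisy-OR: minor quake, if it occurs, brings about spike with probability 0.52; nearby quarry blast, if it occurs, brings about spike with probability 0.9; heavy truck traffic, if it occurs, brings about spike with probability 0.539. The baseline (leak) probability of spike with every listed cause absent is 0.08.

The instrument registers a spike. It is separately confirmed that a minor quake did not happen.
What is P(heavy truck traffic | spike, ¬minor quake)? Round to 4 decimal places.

P(heavy truck traffic | spike, ¬minor quake) ≈ 0.6353

Under noisy-OR, P(spike | causes) = 1 − (1−0.08)·∏(1−qᵢ) over the active causes.
P(spike | ¬minor quake) = 0.08·0.96·0.75 + 0.57588·0.96·0.25 + 0.908·0.04·0.75 + 0.957588·0.04·0.25 = 0.057600 + 0.138211 + 0.027240 + 0.009576 = 0.232627
The heavy truck traffic-present share is 0.138211 + 0.009576 = 0.147787.
Hence the posterior is 0.147787/0.232627 ≈ 0.6353.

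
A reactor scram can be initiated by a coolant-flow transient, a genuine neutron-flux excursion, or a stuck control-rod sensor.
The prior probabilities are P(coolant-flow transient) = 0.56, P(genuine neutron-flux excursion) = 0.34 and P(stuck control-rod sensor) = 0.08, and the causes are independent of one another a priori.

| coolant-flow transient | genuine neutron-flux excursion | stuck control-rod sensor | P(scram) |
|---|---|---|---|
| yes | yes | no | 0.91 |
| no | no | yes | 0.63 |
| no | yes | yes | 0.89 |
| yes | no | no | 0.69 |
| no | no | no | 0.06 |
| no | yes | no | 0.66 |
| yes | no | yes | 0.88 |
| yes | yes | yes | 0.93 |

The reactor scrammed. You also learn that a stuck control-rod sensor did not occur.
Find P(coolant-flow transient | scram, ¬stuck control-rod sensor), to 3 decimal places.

Sum P(scram|·) weighted by the priors over the 4 (coolant-flow transient, genuine neutron-flux excursion) configurations:
  P(scram | ¬stuck control-rod sensor) = 0.06*0.44*0.66 + 0.66*0.44*0.34 + 0.69*0.56*0.66 + 0.91*0.56*0.34
        = 0.017424 + 0.098736 + 0.255024 + 0.173264 = 0.544448
Keeping only the coolant-flow transient-present terms gives 0.428288, so
  P(coolant-flow transient | scram, ¬stuck control-rod sensor) = 0.428288 / 0.544448 ≈ 0.787

P(coolant-flow transient | scram, ¬stuck control-rod sensor) ≈ 0.787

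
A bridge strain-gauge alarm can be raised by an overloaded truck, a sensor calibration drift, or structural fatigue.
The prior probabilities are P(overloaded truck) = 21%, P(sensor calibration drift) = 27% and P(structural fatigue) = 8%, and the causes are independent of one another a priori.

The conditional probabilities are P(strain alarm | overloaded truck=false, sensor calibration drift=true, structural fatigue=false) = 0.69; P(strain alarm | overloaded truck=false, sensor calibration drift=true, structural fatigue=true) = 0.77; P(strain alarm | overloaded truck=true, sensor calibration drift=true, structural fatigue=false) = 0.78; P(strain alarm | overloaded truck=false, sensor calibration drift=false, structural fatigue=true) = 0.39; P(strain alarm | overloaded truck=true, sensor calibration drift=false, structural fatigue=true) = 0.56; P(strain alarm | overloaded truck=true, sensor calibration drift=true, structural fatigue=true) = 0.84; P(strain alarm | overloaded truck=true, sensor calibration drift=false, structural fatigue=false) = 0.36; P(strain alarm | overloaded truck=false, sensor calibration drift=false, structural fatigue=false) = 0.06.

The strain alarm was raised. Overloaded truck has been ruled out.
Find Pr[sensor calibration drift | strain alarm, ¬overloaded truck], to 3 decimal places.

For the numerator, keep only sensor calibration drift=true terms: 0.171396 + 0.016632 = 0.188028
Denominator P(strain alarm | ¬overloaded truck): 0.06·0.73·0.92 + 0.39·0.73·0.08 + 0.69·0.27·0.92 + 0.77·0.27·0.08 = 0.251100
P(sensor calibration drift | strain alarm, ¬overloaded truck) = 0.188028/0.251100 ≈ 0.749

Pr[sensor calibration drift | strain alarm, ¬overloaded truck] ≈ 0.749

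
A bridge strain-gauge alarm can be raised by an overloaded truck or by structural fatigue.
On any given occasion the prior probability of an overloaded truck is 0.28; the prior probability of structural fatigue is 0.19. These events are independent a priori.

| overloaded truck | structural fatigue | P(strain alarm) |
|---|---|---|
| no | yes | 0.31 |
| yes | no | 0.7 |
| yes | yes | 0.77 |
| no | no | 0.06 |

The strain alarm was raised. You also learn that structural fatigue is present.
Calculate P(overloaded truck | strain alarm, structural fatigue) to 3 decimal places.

P(overloaded truck | strain alarm, structural fatigue) ≈ 0.491

Weight on overloaded truck=true, given the evidence: 0.77*0.28 = 0.215600
The normalizing constant is 0.31*0.72 + 0.77*0.28 = 0.438800
Posterior = 0.215600 / 0.438800 ≈ 0.491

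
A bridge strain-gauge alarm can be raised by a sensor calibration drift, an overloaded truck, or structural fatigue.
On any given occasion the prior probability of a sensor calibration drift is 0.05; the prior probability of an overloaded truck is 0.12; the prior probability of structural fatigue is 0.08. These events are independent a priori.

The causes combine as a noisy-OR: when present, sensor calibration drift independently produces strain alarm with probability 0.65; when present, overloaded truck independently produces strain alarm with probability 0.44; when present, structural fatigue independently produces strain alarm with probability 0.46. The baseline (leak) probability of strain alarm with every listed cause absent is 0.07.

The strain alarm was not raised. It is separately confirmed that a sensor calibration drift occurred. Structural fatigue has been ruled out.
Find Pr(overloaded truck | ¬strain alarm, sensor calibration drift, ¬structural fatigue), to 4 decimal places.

Under noisy-OR, P(strain alarm | causes) = 1 − (1−0.07)·∏(1−qᵢ) over the active causes.
P(¬strain alarm | sensor calibration drift, ¬structural fatigue) = 0.3255×0.88 + 0.18228×0.12 = 0.286440 + 0.021874 = 0.308314
Restricting to configurations with overloaded truck present: 0.18228×0.12 = 0.021874.
So P(overloaded truck | ¬strain alarm, sensor calibration drift, ¬structural fatigue) = 0.021874/0.308314 ≈ 0.0709.

Pr(overloaded truck | ¬strain alarm, sensor calibration drift, ¬structural fatigue) ≈ 0.0709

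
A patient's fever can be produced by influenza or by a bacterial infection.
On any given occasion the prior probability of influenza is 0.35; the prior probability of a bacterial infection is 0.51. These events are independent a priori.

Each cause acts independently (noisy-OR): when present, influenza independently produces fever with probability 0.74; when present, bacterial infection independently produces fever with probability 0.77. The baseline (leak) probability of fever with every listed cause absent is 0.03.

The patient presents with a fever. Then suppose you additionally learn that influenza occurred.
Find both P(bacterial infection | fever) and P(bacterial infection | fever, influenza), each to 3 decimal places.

Under noisy-OR, P(fever | causes) = 1 − (1−0.03)·∏(1−qᵢ) over the active causes.
For the numerator, keep only bacterial infection=true terms: 0.257542 + 0.168146 = 0.425688
Normalizer over all consistent configurations: 0.03*0.65*0.49 + 0.7769*0.65*0.51 + 0.7478*0.35*0.49 + 0.941994*0.35*0.51 = 0.563491
Posterior = 0.425688 / 0.563491 ≈ 0.755

Now also conditioning on influenza=true:
Sum P(fever|·) weighted by the priors over both values of bacterial infection:
  P(fever | influenza) = 0.7478·0.49 + 0.941994·0.51
        = 0.366422 + 0.480417 = 0.846839
Configurations with bacterial infection contribute 0.480417, so
  P(bacterial infection | fever, influenza) = 0.480417 / 0.846839 ≈ 0.567

P(bacterial infection | fever) ≈ 0.755; P(bacterial infection | fever, influenza) ≈ 0.567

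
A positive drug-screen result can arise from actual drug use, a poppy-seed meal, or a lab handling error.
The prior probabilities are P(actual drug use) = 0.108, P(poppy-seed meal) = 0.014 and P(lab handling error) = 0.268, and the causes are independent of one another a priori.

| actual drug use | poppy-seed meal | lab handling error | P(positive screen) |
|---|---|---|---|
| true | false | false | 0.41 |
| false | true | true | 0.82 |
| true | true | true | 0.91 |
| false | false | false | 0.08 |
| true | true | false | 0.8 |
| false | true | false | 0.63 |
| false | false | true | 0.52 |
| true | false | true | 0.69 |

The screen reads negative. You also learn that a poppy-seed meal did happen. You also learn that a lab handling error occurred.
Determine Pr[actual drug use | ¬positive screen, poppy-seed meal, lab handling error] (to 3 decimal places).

By total probability over both values of actual drug use:
  P(¬positive screen | poppy-seed meal, lab handling error) = 0.18×0.892 + 0.09×0.108
        = 0.160560 + 0.009720 = 0.170280
The terms with actual drug use present sum to 0.009720, so
  P(actual drug use | ¬positive screen, poppy-seed meal, lab handling error) = 0.009720 / 0.170280 ≈ 0.057

Pr[actual drug use | ¬positive screen, poppy-seed meal, lab handling error] ≈ 0.057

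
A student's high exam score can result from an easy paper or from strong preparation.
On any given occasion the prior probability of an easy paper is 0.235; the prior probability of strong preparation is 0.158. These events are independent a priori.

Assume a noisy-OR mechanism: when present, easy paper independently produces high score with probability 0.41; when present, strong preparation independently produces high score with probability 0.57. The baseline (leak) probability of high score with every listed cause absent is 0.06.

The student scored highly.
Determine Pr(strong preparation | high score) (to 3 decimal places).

Under noisy-OR, P(high score | causes) = 1 − (1−0.06)·∏(1−qᵢ) over the active causes.
For the numerator, keep only strong preparation=true terms: 0.072014 + 0.028275 = 0.100289
Normalizer over all consistent configurations: 0.06×0.765×0.842 + 0.5958×0.765×0.158 + 0.4454×0.235×0.842 + 0.761522×0.235×0.158 = 0.227068
P(strong preparation | high score) = 0.100289/0.227068 ≈ 0.442

Pr(strong preparation | high score) ≈ 0.442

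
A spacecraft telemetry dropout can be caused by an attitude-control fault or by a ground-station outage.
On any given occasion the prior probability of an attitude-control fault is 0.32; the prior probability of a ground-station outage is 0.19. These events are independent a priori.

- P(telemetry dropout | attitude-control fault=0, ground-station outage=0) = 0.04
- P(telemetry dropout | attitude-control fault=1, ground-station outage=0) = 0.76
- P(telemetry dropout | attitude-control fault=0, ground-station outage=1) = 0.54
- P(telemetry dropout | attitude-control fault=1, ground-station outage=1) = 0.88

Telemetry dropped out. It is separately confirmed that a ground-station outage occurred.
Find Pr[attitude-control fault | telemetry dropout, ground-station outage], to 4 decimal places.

Pr[attitude-control fault | telemetry dropout, ground-station outage] ≈ 0.4340

By total probability over both values of attitude-control fault:
  P(telemetry dropout | ground-station outage) = 0.54·0.68 + 0.88·0.32
        = 0.367200 + 0.281600 = 0.648800
The terms with attitude-control fault present sum to 0.281600, so
  P(attitude-control fault | telemetry dropout, ground-station outage) = 0.281600 / 0.648800 ≈ 0.4340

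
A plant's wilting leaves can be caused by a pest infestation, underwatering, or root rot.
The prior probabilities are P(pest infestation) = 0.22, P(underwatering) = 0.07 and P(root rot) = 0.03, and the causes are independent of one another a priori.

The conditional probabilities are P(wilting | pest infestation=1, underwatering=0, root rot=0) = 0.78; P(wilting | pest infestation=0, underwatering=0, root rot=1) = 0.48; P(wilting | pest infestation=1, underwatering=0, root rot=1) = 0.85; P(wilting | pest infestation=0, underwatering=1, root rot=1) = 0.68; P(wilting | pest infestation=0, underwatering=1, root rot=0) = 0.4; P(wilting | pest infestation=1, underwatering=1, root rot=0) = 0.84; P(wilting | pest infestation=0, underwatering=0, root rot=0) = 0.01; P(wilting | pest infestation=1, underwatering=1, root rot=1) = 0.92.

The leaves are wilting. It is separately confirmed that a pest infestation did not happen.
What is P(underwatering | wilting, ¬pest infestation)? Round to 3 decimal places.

P(underwatering | wilting, ¬pest infestation) ≈ 0.561

By total probability over the 4 (underwatering, root rot) configurations:
  P(wilting | ¬pest infestation) = 0.01·0.93·0.97 + 0.48·0.93·0.03 + 0.4·0.07·0.97 + 0.68·0.07·0.03
        = 0.009021 + 0.013392 + 0.027160 + 0.001428 = 0.051001
Configurations with underwatering contribute 0.028588, so
  P(underwatering | wilting, ¬pest infestation) = 0.028588 / 0.051001 ≈ 0.561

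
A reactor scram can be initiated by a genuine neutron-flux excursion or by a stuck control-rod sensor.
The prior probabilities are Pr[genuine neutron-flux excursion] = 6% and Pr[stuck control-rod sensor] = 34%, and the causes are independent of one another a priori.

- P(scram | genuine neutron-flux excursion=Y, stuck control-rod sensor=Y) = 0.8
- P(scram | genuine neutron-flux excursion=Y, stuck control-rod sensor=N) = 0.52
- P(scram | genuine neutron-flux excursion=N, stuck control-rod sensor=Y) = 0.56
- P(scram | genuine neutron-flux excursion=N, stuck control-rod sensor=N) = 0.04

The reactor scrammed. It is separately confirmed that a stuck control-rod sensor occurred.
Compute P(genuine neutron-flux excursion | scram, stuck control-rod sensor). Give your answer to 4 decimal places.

P(genuine neutron-flux excursion | scram, stuck control-rod sensor) ≈ 0.0836

By total probability over both values of genuine neutron-flux excursion:
  P(scram | stuck control-rod sensor) = 0.56×0.94 + 0.8×0.06
        = 0.526400 + 0.048000 = 0.574400
Configurations with genuine neutron-flux excursion contribute 0.048000, so
  P(genuine neutron-flux excursion | scram, stuck control-rod sensor) = 0.048000 / 0.574400 ≈ 0.0836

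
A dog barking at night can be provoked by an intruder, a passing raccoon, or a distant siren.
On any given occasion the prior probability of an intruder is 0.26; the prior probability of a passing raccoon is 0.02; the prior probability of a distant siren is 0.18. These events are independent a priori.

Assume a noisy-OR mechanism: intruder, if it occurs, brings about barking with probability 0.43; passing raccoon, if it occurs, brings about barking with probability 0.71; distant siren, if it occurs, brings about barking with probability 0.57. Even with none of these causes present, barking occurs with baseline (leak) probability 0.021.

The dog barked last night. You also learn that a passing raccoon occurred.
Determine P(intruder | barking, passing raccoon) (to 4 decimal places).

P(intruder | barking, passing raccoon) ≈ 0.2872

Under noisy-OR, P(barking | causes) = 1 − (1−0.021)·∏(1−qᵢ) over the active causes.
P(barking | passing raccoon) = 0.71609*0.74*0.82 + 0.877919*0.74*0.18 + 0.838171*0.26*0.82 + 0.930414*0.26*0.18 = 0.434523 + 0.116939 + 0.178698 + 0.043543 = 0.773703
Of this, 0.222241 comes from 0.178698 + 0.043543 (the intruder=true cases).
P(intruder | barking, passing raccoon) = 0.222241 / 0.773703 ≈ 0.2872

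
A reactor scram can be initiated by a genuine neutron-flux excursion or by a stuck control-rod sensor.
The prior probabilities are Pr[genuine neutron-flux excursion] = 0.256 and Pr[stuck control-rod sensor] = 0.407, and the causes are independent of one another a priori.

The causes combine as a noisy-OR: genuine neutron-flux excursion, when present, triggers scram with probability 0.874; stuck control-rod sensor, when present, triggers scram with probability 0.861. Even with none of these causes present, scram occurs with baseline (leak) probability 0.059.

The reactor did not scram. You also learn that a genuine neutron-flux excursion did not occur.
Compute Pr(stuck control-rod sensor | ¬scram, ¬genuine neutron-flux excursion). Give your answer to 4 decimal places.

Under noisy-OR, P(scram | causes) = 1 − (1−0.059)·∏(1−qᵢ) over the active causes.
P(¬scram | ¬genuine neutron-flux excursion) = 0.941*0.593 + 0.130799*0.407 = 0.558013 + 0.053235 = 0.611248
The stuck control-rod sensor-present share is 0.130799*0.407 = 0.053235.
So P(stuck control-rod sensor | ¬scram, ¬genuine neutron-flux excursion) = 0.053235/0.611248 ≈ 0.0871.

Pr(stuck control-rod sensor | ¬scram, ¬genuine neutron-flux excursion) ≈ 0.0871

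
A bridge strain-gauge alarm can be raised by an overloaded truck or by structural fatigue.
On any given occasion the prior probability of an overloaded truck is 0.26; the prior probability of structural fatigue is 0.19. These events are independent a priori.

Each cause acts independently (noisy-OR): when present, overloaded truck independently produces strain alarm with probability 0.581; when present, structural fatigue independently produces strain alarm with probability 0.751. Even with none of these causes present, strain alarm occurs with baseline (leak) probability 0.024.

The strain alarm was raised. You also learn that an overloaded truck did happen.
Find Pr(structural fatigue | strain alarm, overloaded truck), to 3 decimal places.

Pr(structural fatigue | strain alarm, overloaded truck) ≈ 0.263

Under noisy-OR, P(strain alarm | causes) = 1 − (1−0.024)·∏(1−qᵢ) over the active causes.
Sum P(strain alarm|·) weighted by the priors over both values of structural fatigue:
  P(strain alarm | overloaded truck) = 0.591056×0.81 + 0.898173×0.19
        = 0.478755 + 0.170653 = 0.649408
The terms with structural fatigue present sum to 0.170653, so
  P(structural fatigue | strain alarm, overloaded truck) = 0.170653 / 0.649408 ≈ 0.263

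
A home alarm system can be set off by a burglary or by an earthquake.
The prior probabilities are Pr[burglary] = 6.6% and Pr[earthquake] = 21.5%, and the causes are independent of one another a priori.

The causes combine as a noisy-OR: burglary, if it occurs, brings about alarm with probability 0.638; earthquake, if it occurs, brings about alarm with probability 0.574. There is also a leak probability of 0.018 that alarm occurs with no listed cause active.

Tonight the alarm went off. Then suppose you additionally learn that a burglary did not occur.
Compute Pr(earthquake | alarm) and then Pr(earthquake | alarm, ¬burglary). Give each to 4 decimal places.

Pr(earthquake | alarm) ≈ 0.7344; Pr(earthquake | alarm, ¬burglary) ≈ 0.8985

Under noisy-OR, P(alarm | causes) = 1 − (1−0.018)·∏(1−qᵢ) over the active causes.
P(alarm) = 0.018·0.934·0.785 + 0.581668·0.934·0.215 + 0.644516·0.066·0.785 + 0.848564·0.066·0.215 = 0.013197 + 0.116805 + 0.033392 + 0.012041 = 0.175435
Of this, 0.128846 comes from 0.116805 + 0.012041 (the earthquake=true cases).
So P(earthquake | alarm) = 0.128846/0.175435 ≈ 0.7344.

Now also conditioning on burglary≠true:
P(alarm | ¬burglary) = 0.018*0.785 + 0.581668*0.215 = 0.014130 + 0.125059 = 0.139189
Restricting to configurations with earthquake present: 0.581668*0.215 = 0.125059.
P(earthquake | alarm, ¬burglary) = 0.125059 / 0.139189 ≈ 0.8985
With burglary excluded, earthquake must carry more of the explanatory weight for the alarm.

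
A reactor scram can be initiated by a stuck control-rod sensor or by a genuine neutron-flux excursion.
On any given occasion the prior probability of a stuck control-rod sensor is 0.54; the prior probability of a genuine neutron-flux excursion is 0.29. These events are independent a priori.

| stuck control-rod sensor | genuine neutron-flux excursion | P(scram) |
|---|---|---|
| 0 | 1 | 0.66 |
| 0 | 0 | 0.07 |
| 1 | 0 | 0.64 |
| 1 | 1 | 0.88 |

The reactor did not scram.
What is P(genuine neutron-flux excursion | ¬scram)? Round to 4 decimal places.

Weight on genuine neutron-flux excursion=true, given the evidence: 0.045356 + 0.018792 = 0.064148
Normalizer over all consistent configurations: 0.93×0.46×0.71 + 0.34×0.46×0.29 + 0.36×0.54×0.71 + 0.12×0.54×0.29 = 0.505910
P(genuine neutron-flux excursion | ¬scram) = 0.064148/0.505910 ≈ 0.1268

P(genuine neutron-flux excursion | ¬scram) ≈ 0.1268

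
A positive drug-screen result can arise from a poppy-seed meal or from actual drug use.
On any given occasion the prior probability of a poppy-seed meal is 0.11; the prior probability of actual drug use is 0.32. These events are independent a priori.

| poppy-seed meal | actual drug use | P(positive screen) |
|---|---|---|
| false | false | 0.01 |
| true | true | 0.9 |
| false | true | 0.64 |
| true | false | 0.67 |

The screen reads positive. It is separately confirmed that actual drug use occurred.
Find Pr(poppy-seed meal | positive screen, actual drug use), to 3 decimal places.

Weight on poppy-seed meal=true, given the evidence: 0.9*0.11 = 0.099000
Normalizer over all consistent configurations: 0.64*0.89 + 0.9*0.11 = 0.668600
P(poppy-seed meal | positive screen, actual drug use) = 0.099000/0.668600 ≈ 0.148

Pr(poppy-seed meal | positive screen, actual drug use) ≈ 0.148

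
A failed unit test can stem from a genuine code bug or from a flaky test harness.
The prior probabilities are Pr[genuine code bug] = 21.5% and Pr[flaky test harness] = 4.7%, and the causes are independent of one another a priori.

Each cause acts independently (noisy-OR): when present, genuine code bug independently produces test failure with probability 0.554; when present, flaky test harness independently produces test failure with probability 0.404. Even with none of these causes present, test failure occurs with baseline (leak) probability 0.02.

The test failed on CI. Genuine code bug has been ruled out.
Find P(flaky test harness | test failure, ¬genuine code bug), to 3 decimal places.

Under noisy-OR, P(test failure | causes) = 1 − (1−0.02)·∏(1−qᵢ) over the active causes.
P(test failure | ¬genuine code bug) = 0.02×0.953 + 0.41592×0.047 = 0.019060 + 0.019548 = 0.038608
The flaky test harness-present share is 0.41592×0.047 = 0.019548.
P(flaky test harness | test failure, ¬genuine code bug) = 0.019548 / 0.038608 ≈ 0.506

P(flaky test harness | test failure, ¬genuine code bug) ≈ 0.506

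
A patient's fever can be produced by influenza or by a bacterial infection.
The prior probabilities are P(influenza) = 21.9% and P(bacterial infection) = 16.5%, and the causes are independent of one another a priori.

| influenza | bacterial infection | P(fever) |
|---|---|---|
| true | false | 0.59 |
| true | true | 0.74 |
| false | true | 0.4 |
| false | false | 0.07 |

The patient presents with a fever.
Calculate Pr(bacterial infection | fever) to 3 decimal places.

For the numerator, keep only bacterial infection=true terms: 0.051546 + 0.026740 = 0.078286
Denominator P(fever): 0.07×0.781×0.835 + 0.4×0.781×0.165 + 0.59×0.219×0.835 + 0.74×0.219×0.165 = 0.231825
P(bacterial infection | fever) = 0.078286/0.231825 ≈ 0.338

Pr(bacterial infection | fever) ≈ 0.338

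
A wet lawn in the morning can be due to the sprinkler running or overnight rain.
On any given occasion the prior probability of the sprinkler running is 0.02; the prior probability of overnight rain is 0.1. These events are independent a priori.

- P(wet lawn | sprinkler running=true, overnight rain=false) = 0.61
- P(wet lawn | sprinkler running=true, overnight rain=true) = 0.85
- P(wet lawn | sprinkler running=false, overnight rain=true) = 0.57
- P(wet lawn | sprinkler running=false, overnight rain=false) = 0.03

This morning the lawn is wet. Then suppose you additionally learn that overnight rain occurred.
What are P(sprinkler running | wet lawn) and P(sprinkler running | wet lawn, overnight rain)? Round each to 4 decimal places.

P(sprinkler running | wet lawn) ≈ 0.1335; P(sprinkler running | wet lawn, overnight rain) ≈ 0.0295

P(wet lawn) = 0.03×0.98×0.9 + 0.57×0.98×0.1 + 0.61×0.02×0.9 + 0.85×0.02×0.1 = 0.026460 + 0.055860 + 0.010980 + 0.001700 = 0.095000
Of this, 0.012680 comes from 0.010980 + 0.001700 (the sprinkler running=true cases).
Hence the posterior is 0.012680/0.095000 ≈ 0.1335.

Now condition on the additional information:
Weight on sprinkler running=true, given the evidence: 0.85·0.02 = 0.017000
Normalizer over all consistent configurations: 0.57·0.98 + 0.85·0.02 = 0.575600
P(sprinkler running | wet lawn, overnight rain) = 0.017000/0.575600 ≈ 0.0295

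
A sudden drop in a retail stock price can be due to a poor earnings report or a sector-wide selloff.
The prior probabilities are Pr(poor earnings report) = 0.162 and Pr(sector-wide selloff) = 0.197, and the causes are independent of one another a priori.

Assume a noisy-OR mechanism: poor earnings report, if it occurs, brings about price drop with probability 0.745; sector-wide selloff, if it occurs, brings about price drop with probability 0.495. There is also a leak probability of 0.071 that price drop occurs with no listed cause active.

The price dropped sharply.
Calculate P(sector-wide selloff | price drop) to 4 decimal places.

Under noisy-OR, P(price drop | causes) = 1 − (1−0.071)·∏(1−qᵢ) over the active causes.
By total probability over the 4 (poor earnings report, sector-wide selloff) configurations:
  P(price drop) = 0.071×0.838×0.803 + 0.530855×0.838×0.197 + 0.763105×0.162×0.803 + 0.880368×0.162×0.197
        = 0.047777 + 0.087637 + 0.099269 + 0.028096 = 0.262779
The terms with sector-wide selloff present sum to 0.115733, so
  P(sector-wide selloff | price drop) = 0.115733 / 0.262779 ≈ 0.4404

P(sector-wide selloff | price drop) ≈ 0.4404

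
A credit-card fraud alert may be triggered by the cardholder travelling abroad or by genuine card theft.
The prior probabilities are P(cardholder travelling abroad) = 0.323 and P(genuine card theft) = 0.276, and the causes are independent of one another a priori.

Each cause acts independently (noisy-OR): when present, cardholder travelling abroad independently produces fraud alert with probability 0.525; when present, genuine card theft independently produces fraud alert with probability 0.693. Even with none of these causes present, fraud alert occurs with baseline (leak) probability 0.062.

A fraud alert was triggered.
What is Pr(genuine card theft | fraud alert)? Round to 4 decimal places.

Pr(genuine card theft | fraud alert) ≈ 0.5675

Under noisy-OR, P(fraud alert | causes) = 1 − (1−0.062)·∏(1−qᵢ) over the active causes.
P(fraud alert) = 0.062×0.677×0.724 + 0.712034×0.677×0.276 + 0.55445×0.323×0.724 + 0.863216×0.323×0.276 = 0.030389 + 0.133045 + 0.129659 + 0.076954 = 0.370047
Of this, 0.209999 comes from 0.133045 + 0.076954 (the genuine card theft=true cases).
So P(genuine card theft | fraud alert) = 0.209999/0.370047 ≈ 0.5675.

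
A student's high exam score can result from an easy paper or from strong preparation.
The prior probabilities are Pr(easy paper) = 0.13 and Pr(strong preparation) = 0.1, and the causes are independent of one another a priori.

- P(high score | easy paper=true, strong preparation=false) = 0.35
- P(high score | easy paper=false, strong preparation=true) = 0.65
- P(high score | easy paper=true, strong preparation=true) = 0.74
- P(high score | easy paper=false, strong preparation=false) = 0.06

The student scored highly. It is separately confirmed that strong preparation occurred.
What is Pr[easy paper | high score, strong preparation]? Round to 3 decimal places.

For the numerator, keep only easy paper=true terms: 0.74·0.13 = 0.096200
The normalizing constant is 0.65·0.87 + 0.74·0.13 = 0.661700
Posterior = 0.096200 / 0.661700 ≈ 0.145

Pr[easy paper | high score, strong preparation] ≈ 0.145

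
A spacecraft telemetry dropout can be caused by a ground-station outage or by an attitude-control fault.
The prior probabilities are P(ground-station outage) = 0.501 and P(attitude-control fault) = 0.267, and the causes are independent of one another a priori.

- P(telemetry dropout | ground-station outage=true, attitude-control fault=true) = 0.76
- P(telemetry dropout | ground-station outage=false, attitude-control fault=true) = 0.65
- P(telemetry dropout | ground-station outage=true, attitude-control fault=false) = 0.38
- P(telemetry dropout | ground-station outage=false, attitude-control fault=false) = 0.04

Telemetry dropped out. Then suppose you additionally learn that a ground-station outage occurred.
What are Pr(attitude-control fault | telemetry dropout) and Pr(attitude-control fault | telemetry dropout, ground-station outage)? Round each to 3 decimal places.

Pr(attitude-control fault | telemetry dropout) ≈ 0.550; Pr(attitude-control fault | telemetry dropout, ground-station outage) ≈ 0.421

P(telemetry dropout) = 0.04·0.499·0.733 + 0.65·0.499·0.267 + 0.38·0.501·0.733 + 0.76·0.501·0.267 = 0.014631 + 0.086601 + 0.139549 + 0.101663 = 0.342444
Restricting to configurations with attitude-control fault present: 0.086601 + 0.101663 = 0.188264.
Hence the posterior is 0.188264/0.342444 ≈ 0.550.

Now also conditioning on ground-station outage=true:
P(telemetry dropout | ground-station outage) = 0.38·0.733 + 0.76·0.267 = 0.278540 + 0.202920 = 0.481460
The attitude-control fault-present share is 0.76·0.267 = 0.202920.
Hence the posterior is 0.202920/0.481460 ≈ 0.421.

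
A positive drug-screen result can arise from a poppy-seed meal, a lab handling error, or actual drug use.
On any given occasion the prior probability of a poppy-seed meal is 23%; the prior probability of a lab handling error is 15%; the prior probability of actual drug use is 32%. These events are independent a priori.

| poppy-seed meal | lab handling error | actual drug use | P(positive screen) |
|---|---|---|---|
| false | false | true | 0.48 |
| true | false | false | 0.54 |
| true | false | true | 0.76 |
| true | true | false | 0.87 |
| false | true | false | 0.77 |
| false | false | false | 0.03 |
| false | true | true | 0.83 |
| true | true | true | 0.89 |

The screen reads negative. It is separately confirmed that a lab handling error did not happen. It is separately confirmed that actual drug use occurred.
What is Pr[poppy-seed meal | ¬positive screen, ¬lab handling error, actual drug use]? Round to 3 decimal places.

P(¬positive screen | ¬lab handling error, actual drug use) = 0.52·0.77 + 0.24·0.23 = 0.400400 + 0.055200 = 0.455600
Of this, 0.055200 comes from 0.24·0.23 (the poppy-seed meal=true cases).
P(poppy-seed meal | ¬positive screen, ¬lab handling error, actual drug use) = 0.055200 / 0.455600 ≈ 0.121

Pr[poppy-seed meal | ¬positive screen, ¬lab handling error, actual drug use] ≈ 0.121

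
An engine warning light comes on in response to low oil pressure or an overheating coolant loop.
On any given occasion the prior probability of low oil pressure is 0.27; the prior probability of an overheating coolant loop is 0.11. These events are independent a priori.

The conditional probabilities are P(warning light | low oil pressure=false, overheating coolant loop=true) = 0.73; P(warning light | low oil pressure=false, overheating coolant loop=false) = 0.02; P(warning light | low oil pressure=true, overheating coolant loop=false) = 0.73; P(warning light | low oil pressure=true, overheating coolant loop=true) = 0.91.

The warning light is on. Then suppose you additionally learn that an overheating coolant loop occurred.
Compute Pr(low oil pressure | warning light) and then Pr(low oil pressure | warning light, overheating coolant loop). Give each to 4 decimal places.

Pr(low oil pressure | warning light) ≈ 0.7387; Pr(low oil pressure | warning light, overheating coolant loop) ≈ 0.3156

By total probability over the 4 (low oil pressure, overheating coolant loop) configurations:
  P(warning light) = 0.02*0.73*0.89 + 0.73*0.73*0.11 + 0.73*0.27*0.89 + 0.91*0.27*0.11
        = 0.012994 + 0.058619 + 0.175419 + 0.027027 = 0.274059
Keeping only the low oil pressure-present terms gives 0.202446, so
  P(low oil pressure | warning light) = 0.202446 / 0.274059 ≈ 0.7387

With the extra evidence:
P(warning light | overheating coolant loop) = 0.73*0.73 + 0.91*0.27 = 0.532900 + 0.245700 = 0.778600
The low oil pressure-present share is 0.91*0.27 = 0.245700.
So P(low oil pressure | warning light, overheating coolant loop) = 0.245700/0.778600 ≈ 0.3156.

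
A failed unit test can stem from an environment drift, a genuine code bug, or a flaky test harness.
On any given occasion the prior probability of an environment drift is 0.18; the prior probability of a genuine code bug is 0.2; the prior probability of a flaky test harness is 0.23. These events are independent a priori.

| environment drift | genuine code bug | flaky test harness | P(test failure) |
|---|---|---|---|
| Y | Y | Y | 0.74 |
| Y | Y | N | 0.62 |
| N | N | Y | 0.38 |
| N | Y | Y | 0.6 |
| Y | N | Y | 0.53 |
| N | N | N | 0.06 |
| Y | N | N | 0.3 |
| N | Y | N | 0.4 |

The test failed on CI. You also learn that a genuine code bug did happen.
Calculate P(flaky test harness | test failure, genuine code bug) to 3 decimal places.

P(flaky test harness | test failure, genuine code bug) ≈ 0.298

P(test failure | genuine code bug) = 0.4*0.82*0.77 + 0.6*0.82*0.23 + 0.62*0.18*0.77 + 0.74*0.18*0.23 = 0.252560 + 0.113160 + 0.085932 + 0.030636 = 0.482288
Of this, 0.143796 comes from 0.113160 + 0.030636 (the flaky test harness=true cases).
P(flaky test harness | test failure, genuine code bug) = 0.143796 / 0.482288 ≈ 0.298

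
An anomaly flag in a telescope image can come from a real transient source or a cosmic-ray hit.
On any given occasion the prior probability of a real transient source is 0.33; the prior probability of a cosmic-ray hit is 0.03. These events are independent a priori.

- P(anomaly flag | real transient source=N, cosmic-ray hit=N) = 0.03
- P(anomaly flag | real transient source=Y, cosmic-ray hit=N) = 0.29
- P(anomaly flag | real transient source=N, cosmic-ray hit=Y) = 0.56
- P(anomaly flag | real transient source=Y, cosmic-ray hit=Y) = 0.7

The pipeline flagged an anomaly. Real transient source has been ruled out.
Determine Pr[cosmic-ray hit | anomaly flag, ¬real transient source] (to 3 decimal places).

Pr[cosmic-ray hit | anomaly flag, ¬real transient source] ≈ 0.366

For the numerator, keep only cosmic-ray hit=true terms: 0.56*0.03 = 0.016800
Denominator P(anomaly flag | ¬real transient source): 0.03*0.97 + 0.56*0.03 = 0.045900
P(cosmic-ray hit | anomaly flag, ¬real transient source) = 0.016800/0.045900 ≈ 0.366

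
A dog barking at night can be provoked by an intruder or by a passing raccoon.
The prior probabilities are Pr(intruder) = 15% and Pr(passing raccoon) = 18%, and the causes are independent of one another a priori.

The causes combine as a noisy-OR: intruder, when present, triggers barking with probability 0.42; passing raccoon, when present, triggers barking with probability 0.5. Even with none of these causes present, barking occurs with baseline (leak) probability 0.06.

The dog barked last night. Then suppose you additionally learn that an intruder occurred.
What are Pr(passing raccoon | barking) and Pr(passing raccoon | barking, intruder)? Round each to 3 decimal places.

Under noisy-OR, P(barking | causes) = 1 − (1−0.06)·∏(1−qᵢ) over the active causes.
Enumerate the 4 (intruder, passing raccoon) configurations and weight by the priors:
  P(barking) = 0.06×0.85×0.82 + 0.53×0.85×0.18 + 0.4548×0.15×0.82 + 0.7274×0.15×0.18
        = 0.041820 + 0.081090 + 0.055940 + 0.019640 = 0.198490
The terms with passing raccoon present sum to 0.100730, so
  P(passing raccoon | barking) = 0.100730 / 0.198490 ≈ 0.507

With the extra evidence:
Weight on passing raccoon=true, given the evidence: 0.7274·0.18 = 0.130932
Normalizer over all consistent configurations: 0.4548·0.82 + 0.7274·0.18 = 0.503868
P(passing raccoon | barking, intruder) = 0.130932/0.503868 ≈ 0.260
— intruder explains away the evidence for passing raccoon.

Pr(passing raccoon | barking) ≈ 0.507; Pr(passing raccoon | barking, intruder) ≈ 0.260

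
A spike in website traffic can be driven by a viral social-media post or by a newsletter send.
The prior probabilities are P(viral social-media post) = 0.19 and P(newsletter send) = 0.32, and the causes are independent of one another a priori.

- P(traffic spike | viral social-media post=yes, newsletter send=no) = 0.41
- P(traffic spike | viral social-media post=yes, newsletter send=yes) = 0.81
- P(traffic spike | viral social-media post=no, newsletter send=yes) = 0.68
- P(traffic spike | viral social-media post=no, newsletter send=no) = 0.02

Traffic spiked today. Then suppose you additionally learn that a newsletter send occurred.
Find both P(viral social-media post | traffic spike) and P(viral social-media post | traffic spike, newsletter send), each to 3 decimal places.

P(traffic spike) = 0.02*0.81*0.68 + 0.68*0.81*0.32 + 0.41*0.19*0.68 + 0.81*0.19*0.32 = 0.011016 + 0.176256 + 0.052972 + 0.049248 = 0.289492
The viral social-media post-present share is 0.052972 + 0.049248 = 0.102220.
So P(viral social-media post | traffic spike) = 0.102220/0.289492 ≈ 0.353.

With the extra evidence:
Weight on viral social-media post=true, given the evidence: 0.81·0.19 = 0.153900
Denominator P(traffic spike | newsletter send): 0.68·0.81 + 0.81·0.19 = 0.704700
P(viral social-media post | traffic spike, newsletter send) = 0.153900/0.704700 ≈ 0.218

P(viral social-media post | traffic spike) ≈ 0.353; P(viral social-media post | traffic spike, newsletter send) ≈ 0.218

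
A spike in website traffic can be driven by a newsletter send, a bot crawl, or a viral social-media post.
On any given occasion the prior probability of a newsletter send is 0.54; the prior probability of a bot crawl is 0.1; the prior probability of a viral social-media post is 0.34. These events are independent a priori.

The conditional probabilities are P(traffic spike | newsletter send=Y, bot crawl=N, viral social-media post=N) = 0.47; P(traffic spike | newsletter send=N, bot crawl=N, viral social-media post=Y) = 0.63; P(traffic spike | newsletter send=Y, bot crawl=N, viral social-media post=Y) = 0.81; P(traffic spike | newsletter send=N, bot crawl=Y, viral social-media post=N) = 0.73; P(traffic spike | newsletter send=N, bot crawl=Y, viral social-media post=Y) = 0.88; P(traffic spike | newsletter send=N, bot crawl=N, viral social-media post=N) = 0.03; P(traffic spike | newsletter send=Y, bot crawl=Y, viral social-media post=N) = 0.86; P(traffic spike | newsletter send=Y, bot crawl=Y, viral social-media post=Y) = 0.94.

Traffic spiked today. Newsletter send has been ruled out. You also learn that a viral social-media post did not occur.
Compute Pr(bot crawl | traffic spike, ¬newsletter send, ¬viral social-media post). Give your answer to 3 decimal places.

Pr(bot crawl | traffic spike, ¬newsletter send, ¬viral social-media post) ≈ 0.730

Sum P(traffic spike|·) weighted by the priors over both values of bot crawl:
  P(traffic spike | ¬newsletter send, ¬viral social-media post) = 0.03×0.9 + 0.73×0.1
        = 0.027000 + 0.073000 = 0.100000
Configurations with bot crawl contribute 0.073000, so
  P(bot crawl | traffic spike, ¬newsletter send, ¬viral social-media post) = 0.073000 / 0.100000 ≈ 0.730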